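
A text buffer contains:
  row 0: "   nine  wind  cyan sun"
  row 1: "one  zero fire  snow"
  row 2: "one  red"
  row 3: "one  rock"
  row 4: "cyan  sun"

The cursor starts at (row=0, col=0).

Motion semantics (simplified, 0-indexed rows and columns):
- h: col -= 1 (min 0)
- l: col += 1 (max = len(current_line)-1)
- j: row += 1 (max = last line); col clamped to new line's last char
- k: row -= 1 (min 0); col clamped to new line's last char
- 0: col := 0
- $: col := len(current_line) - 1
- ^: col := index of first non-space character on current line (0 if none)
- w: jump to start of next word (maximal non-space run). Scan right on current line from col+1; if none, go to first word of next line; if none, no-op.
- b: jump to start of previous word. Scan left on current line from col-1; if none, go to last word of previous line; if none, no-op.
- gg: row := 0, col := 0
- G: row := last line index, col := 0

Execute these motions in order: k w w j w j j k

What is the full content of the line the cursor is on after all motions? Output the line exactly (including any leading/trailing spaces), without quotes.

After 1 (k): row=0 col=0 char='_'
After 2 (w): row=0 col=3 char='n'
After 3 (w): row=0 col=9 char='w'
After 4 (j): row=1 col=9 char='_'
After 5 (w): row=1 col=10 char='f'
After 6 (j): row=2 col=7 char='d'
After 7 (j): row=3 col=7 char='c'
After 8 (k): row=2 col=7 char='d'

Answer: one  red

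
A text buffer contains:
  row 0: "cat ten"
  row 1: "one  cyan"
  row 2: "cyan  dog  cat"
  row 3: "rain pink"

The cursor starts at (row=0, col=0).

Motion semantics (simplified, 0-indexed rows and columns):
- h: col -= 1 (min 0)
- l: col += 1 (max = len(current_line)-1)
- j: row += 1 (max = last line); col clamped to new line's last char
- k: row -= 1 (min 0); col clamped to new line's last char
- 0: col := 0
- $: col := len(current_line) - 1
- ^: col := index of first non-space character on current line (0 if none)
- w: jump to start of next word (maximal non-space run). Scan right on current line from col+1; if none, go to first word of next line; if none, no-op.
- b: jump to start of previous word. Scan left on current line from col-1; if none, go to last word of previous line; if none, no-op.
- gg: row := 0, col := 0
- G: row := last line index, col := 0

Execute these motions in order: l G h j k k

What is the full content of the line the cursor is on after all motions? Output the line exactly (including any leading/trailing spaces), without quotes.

Answer: one  cyan

Derivation:
After 1 (l): row=0 col=1 char='a'
After 2 (G): row=3 col=0 char='r'
After 3 (h): row=3 col=0 char='r'
After 4 (j): row=3 col=0 char='r'
After 5 (k): row=2 col=0 char='c'
After 6 (k): row=1 col=0 char='o'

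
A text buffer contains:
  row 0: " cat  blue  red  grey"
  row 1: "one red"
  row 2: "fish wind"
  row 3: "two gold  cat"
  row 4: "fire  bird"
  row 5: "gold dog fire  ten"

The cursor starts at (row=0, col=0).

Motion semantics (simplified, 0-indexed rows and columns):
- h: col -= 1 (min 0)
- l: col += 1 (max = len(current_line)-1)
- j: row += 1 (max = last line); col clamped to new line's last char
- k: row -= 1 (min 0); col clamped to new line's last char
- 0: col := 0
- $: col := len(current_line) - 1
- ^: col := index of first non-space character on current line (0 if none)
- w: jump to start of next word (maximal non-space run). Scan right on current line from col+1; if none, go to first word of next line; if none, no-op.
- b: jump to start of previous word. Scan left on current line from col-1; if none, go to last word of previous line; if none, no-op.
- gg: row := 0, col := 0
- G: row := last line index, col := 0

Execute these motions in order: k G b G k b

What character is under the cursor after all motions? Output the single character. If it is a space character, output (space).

After 1 (k): row=0 col=0 char='_'
After 2 (G): row=5 col=0 char='g'
After 3 (b): row=4 col=6 char='b'
After 4 (G): row=5 col=0 char='g'
After 5 (k): row=4 col=0 char='f'
After 6 (b): row=3 col=10 char='c'

Answer: c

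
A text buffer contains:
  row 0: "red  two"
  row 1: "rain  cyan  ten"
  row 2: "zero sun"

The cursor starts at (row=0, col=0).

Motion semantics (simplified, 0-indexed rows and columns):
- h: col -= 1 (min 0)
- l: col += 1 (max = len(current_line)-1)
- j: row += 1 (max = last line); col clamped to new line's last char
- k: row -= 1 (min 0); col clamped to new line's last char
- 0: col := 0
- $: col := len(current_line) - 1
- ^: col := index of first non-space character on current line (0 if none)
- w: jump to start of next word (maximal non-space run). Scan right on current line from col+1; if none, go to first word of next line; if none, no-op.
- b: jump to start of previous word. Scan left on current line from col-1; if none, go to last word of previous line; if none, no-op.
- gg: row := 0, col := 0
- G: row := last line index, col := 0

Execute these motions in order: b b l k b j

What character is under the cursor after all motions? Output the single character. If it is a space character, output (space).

Answer: r

Derivation:
After 1 (b): row=0 col=0 char='r'
After 2 (b): row=0 col=0 char='r'
After 3 (l): row=0 col=1 char='e'
After 4 (k): row=0 col=1 char='e'
After 5 (b): row=0 col=0 char='r'
After 6 (j): row=1 col=0 char='r'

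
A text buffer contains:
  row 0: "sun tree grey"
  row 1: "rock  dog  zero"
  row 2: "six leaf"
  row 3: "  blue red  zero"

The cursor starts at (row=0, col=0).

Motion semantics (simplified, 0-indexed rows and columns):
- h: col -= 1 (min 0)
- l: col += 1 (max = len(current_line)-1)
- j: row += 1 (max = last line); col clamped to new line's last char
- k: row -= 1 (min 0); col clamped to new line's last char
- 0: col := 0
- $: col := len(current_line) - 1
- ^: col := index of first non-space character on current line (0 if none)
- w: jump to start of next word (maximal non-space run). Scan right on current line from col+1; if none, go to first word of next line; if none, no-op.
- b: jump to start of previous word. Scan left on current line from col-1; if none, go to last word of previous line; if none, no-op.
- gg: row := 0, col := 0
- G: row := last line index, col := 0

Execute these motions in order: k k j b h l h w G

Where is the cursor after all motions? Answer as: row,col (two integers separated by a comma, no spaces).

Answer: 3,0

Derivation:
After 1 (k): row=0 col=0 char='s'
After 2 (k): row=0 col=0 char='s'
After 3 (j): row=1 col=0 char='r'
After 4 (b): row=0 col=9 char='g'
After 5 (h): row=0 col=8 char='_'
After 6 (l): row=0 col=9 char='g'
After 7 (h): row=0 col=8 char='_'
After 8 (w): row=0 col=9 char='g'
After 9 (G): row=3 col=0 char='_'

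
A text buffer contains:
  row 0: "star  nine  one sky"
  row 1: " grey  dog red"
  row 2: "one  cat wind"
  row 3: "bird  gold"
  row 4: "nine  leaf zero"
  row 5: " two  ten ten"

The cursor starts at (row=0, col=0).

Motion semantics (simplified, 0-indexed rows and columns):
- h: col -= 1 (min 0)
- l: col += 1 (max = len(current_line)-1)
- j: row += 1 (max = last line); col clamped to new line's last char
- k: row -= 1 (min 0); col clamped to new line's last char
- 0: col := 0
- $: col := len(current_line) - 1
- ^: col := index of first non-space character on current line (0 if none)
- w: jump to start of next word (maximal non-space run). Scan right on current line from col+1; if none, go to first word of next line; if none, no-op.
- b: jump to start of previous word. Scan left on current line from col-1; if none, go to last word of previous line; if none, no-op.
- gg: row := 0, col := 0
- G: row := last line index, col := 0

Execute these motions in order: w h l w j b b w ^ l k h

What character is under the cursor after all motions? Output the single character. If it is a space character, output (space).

After 1 (w): row=0 col=6 char='n'
After 2 (h): row=0 col=5 char='_'
After 3 (l): row=0 col=6 char='n'
After 4 (w): row=0 col=12 char='o'
After 5 (j): row=1 col=12 char='e'
After 6 (b): row=1 col=11 char='r'
After 7 (b): row=1 col=7 char='d'
After 8 (w): row=1 col=11 char='r'
After 9 (^): row=1 col=1 char='g'
After 10 (l): row=1 col=2 char='r'
After 11 (k): row=0 col=2 char='a'
After 12 (h): row=0 col=1 char='t'

Answer: t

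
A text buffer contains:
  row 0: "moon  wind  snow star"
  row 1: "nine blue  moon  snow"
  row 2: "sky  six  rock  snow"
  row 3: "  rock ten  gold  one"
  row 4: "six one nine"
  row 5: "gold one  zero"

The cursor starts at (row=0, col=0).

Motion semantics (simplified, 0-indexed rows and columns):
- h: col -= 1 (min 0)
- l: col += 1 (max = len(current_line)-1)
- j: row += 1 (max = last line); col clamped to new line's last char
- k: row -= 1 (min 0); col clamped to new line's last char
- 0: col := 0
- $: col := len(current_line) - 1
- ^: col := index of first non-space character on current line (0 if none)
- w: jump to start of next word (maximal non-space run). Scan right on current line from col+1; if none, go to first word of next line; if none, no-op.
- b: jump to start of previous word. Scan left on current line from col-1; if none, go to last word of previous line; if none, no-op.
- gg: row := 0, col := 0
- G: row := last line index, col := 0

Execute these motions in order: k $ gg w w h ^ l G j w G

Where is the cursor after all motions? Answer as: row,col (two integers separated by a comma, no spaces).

After 1 (k): row=0 col=0 char='m'
After 2 ($): row=0 col=20 char='r'
After 3 (gg): row=0 col=0 char='m'
After 4 (w): row=0 col=6 char='w'
After 5 (w): row=0 col=12 char='s'
After 6 (h): row=0 col=11 char='_'
After 7 (^): row=0 col=0 char='m'
After 8 (l): row=0 col=1 char='o'
After 9 (G): row=5 col=0 char='g'
After 10 (j): row=5 col=0 char='g'
After 11 (w): row=5 col=5 char='o'
After 12 (G): row=5 col=0 char='g'

Answer: 5,0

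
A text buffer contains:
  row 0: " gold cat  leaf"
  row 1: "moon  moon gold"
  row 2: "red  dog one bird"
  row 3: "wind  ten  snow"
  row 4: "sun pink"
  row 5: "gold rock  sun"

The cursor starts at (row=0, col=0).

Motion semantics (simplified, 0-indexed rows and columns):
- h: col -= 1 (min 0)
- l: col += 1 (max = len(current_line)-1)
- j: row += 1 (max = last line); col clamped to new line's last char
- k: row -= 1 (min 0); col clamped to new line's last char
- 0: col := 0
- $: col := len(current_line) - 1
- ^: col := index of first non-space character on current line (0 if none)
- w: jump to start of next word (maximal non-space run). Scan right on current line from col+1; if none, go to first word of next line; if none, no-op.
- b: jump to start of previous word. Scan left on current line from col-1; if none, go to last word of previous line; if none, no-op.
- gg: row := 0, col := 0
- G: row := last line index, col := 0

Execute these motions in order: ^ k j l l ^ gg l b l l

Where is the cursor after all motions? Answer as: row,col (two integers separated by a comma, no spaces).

Answer: 0,3

Derivation:
After 1 (^): row=0 col=1 char='g'
After 2 (k): row=0 col=1 char='g'
After 3 (j): row=1 col=1 char='o'
After 4 (l): row=1 col=2 char='o'
After 5 (l): row=1 col=3 char='n'
After 6 (^): row=1 col=0 char='m'
After 7 (gg): row=0 col=0 char='_'
After 8 (l): row=0 col=1 char='g'
After 9 (b): row=0 col=1 char='g'
After 10 (l): row=0 col=2 char='o'
After 11 (l): row=0 col=3 char='l'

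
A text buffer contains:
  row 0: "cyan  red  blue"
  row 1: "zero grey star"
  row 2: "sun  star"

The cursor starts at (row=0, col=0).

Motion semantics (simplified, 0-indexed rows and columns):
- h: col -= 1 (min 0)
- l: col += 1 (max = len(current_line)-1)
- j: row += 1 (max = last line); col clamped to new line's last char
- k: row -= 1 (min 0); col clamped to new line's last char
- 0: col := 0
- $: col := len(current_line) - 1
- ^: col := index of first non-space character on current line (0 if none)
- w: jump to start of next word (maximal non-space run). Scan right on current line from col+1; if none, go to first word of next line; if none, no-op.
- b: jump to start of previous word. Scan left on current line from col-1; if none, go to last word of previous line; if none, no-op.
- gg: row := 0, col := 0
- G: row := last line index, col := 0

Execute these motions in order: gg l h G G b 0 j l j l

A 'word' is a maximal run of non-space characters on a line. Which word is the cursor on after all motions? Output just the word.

Answer: sun

Derivation:
After 1 (gg): row=0 col=0 char='c'
After 2 (l): row=0 col=1 char='y'
After 3 (h): row=0 col=0 char='c'
After 4 (G): row=2 col=0 char='s'
After 5 (G): row=2 col=0 char='s'
After 6 (b): row=1 col=10 char='s'
After 7 (0): row=1 col=0 char='z'
After 8 (j): row=2 col=0 char='s'
After 9 (l): row=2 col=1 char='u'
After 10 (j): row=2 col=1 char='u'
After 11 (l): row=2 col=2 char='n'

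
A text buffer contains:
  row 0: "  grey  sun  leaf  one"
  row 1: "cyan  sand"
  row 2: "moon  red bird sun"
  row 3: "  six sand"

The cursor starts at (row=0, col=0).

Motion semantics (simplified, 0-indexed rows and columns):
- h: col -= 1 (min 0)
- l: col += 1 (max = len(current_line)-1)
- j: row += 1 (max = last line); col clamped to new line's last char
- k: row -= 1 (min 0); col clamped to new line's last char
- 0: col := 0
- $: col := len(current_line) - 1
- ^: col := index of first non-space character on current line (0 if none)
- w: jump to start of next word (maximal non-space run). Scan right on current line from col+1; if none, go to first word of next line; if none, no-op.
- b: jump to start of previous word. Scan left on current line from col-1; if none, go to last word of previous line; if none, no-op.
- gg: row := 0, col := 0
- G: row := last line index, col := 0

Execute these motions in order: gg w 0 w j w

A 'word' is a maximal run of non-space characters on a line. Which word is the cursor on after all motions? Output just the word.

Answer: sand

Derivation:
After 1 (gg): row=0 col=0 char='_'
After 2 (w): row=0 col=2 char='g'
After 3 (0): row=0 col=0 char='_'
After 4 (w): row=0 col=2 char='g'
After 5 (j): row=1 col=2 char='a'
After 6 (w): row=1 col=6 char='s'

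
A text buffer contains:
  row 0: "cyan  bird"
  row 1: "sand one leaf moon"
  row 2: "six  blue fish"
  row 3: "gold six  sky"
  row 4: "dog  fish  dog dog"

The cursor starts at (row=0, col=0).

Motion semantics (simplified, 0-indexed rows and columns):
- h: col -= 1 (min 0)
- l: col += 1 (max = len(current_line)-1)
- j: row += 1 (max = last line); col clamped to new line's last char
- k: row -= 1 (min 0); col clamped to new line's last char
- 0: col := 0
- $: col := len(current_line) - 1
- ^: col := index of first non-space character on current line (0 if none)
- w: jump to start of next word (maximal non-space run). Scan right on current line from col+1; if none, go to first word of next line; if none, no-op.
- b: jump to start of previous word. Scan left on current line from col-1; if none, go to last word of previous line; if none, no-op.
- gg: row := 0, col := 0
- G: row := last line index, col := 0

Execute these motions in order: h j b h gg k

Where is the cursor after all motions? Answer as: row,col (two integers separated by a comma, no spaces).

After 1 (h): row=0 col=0 char='c'
After 2 (j): row=1 col=0 char='s'
After 3 (b): row=0 col=6 char='b'
After 4 (h): row=0 col=5 char='_'
After 5 (gg): row=0 col=0 char='c'
After 6 (k): row=0 col=0 char='c'

Answer: 0,0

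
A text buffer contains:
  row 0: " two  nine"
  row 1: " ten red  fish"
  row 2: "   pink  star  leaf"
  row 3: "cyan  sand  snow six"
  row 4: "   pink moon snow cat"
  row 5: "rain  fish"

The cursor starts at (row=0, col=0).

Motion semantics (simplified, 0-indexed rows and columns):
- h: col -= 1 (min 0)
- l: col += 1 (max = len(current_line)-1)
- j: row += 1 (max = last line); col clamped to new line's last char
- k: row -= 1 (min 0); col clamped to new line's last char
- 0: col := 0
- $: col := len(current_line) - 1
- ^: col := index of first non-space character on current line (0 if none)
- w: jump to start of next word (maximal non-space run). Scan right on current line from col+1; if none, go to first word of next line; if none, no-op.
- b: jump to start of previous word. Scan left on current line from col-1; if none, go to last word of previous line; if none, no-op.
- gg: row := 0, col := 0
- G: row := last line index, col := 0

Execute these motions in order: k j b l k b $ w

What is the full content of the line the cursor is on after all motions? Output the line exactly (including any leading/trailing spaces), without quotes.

After 1 (k): row=0 col=0 char='_'
After 2 (j): row=1 col=0 char='_'
After 3 (b): row=0 col=6 char='n'
After 4 (l): row=0 col=7 char='i'
After 5 (k): row=0 col=7 char='i'
After 6 (b): row=0 col=6 char='n'
After 7 ($): row=0 col=9 char='e'
After 8 (w): row=1 col=1 char='t'

Answer:  ten red  fish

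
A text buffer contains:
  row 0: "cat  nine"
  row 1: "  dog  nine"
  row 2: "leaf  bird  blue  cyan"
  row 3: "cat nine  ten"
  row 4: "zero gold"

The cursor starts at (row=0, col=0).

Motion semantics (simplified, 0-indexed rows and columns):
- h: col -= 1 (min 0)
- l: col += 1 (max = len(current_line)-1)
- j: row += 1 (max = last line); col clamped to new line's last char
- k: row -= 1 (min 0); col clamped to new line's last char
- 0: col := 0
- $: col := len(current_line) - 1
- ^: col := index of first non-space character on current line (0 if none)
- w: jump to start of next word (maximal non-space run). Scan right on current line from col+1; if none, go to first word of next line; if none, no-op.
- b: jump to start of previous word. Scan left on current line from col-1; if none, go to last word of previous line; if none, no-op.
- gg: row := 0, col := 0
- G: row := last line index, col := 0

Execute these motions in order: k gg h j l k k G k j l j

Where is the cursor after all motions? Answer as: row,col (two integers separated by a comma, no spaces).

Answer: 4,1

Derivation:
After 1 (k): row=0 col=0 char='c'
After 2 (gg): row=0 col=0 char='c'
After 3 (h): row=0 col=0 char='c'
After 4 (j): row=1 col=0 char='_'
After 5 (l): row=1 col=1 char='_'
After 6 (k): row=0 col=1 char='a'
After 7 (k): row=0 col=1 char='a'
After 8 (G): row=4 col=0 char='z'
After 9 (k): row=3 col=0 char='c'
After 10 (j): row=4 col=0 char='z'
After 11 (l): row=4 col=1 char='e'
After 12 (j): row=4 col=1 char='e'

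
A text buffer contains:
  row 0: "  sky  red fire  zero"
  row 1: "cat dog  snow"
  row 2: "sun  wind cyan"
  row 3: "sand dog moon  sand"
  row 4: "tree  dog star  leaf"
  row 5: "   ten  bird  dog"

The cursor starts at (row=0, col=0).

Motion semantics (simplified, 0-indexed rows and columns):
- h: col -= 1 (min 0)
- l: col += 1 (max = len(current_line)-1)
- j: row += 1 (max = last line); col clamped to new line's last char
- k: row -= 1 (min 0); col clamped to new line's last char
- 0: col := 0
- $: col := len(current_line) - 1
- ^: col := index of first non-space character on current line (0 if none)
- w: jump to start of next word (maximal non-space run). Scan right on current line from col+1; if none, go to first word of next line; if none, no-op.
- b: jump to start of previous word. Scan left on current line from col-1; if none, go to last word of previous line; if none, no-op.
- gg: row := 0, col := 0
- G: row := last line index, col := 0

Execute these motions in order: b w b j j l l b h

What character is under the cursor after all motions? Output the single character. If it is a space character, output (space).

Answer: s

Derivation:
After 1 (b): row=0 col=0 char='_'
After 2 (w): row=0 col=2 char='s'
After 3 (b): row=0 col=2 char='s'
After 4 (j): row=1 col=2 char='t'
After 5 (j): row=2 col=2 char='n'
After 6 (l): row=2 col=3 char='_'
After 7 (l): row=2 col=4 char='_'
After 8 (b): row=2 col=0 char='s'
After 9 (h): row=2 col=0 char='s'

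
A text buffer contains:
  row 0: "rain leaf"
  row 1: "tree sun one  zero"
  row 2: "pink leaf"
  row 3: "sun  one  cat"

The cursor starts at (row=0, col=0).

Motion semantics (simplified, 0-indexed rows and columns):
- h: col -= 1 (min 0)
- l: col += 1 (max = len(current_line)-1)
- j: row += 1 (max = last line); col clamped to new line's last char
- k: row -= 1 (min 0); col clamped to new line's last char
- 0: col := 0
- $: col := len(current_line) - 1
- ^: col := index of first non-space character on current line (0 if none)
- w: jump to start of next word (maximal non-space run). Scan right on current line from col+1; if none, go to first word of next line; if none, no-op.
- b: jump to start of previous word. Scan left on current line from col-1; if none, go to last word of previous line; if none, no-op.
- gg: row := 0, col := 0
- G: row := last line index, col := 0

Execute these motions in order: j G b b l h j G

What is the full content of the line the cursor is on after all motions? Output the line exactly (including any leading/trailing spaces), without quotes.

Answer: sun  one  cat

Derivation:
After 1 (j): row=1 col=0 char='t'
After 2 (G): row=3 col=0 char='s'
After 3 (b): row=2 col=5 char='l'
After 4 (b): row=2 col=0 char='p'
After 5 (l): row=2 col=1 char='i'
After 6 (h): row=2 col=0 char='p'
After 7 (j): row=3 col=0 char='s'
After 8 (G): row=3 col=0 char='s'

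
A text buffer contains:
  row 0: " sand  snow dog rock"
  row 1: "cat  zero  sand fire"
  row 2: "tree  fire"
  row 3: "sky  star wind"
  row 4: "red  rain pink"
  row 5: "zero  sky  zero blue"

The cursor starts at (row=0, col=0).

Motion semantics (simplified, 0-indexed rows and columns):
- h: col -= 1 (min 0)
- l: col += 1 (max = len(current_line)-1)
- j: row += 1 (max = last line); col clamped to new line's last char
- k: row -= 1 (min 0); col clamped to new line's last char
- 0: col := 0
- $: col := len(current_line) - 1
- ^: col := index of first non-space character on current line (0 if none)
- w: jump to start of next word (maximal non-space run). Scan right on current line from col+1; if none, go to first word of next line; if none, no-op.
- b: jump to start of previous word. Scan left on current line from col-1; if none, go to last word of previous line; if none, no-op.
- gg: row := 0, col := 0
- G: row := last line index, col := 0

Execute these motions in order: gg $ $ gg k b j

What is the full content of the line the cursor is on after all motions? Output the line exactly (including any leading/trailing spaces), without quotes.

Answer: cat  zero  sand fire

Derivation:
After 1 (gg): row=0 col=0 char='_'
After 2 ($): row=0 col=19 char='k'
After 3 ($): row=0 col=19 char='k'
After 4 (gg): row=0 col=0 char='_'
After 5 (k): row=0 col=0 char='_'
After 6 (b): row=0 col=0 char='_'
After 7 (j): row=1 col=0 char='c'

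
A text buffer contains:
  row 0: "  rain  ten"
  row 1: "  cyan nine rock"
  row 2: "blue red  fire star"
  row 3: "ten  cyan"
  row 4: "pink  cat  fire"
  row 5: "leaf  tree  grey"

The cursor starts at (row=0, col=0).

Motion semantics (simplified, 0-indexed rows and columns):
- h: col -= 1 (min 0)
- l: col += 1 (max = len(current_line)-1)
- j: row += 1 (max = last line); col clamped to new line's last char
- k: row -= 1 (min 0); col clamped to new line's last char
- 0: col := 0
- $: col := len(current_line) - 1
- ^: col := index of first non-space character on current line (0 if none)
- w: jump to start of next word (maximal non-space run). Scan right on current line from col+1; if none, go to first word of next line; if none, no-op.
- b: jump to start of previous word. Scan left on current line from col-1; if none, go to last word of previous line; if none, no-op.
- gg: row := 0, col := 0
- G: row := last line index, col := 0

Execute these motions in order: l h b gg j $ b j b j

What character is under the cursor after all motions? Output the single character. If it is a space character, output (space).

Answer: n

Derivation:
After 1 (l): row=0 col=1 char='_'
After 2 (h): row=0 col=0 char='_'
After 3 (b): row=0 col=0 char='_'
After 4 (gg): row=0 col=0 char='_'
After 5 (j): row=1 col=0 char='_'
After 6 ($): row=1 col=15 char='k'
After 7 (b): row=1 col=12 char='r'
After 8 (j): row=2 col=12 char='r'
After 9 (b): row=2 col=10 char='f'
After 10 (j): row=3 col=8 char='n'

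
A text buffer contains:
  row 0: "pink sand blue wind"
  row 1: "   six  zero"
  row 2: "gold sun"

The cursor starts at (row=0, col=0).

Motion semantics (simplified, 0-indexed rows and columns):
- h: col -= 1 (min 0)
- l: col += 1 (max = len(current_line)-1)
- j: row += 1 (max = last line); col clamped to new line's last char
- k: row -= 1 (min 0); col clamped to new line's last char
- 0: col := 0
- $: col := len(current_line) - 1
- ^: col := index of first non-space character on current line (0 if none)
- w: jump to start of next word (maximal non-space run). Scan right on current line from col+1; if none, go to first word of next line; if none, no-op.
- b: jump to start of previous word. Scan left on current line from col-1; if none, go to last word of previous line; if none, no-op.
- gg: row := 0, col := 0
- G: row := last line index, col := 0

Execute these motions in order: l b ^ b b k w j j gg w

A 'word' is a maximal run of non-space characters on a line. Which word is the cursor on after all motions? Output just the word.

After 1 (l): row=0 col=1 char='i'
After 2 (b): row=0 col=0 char='p'
After 3 (^): row=0 col=0 char='p'
After 4 (b): row=0 col=0 char='p'
After 5 (b): row=0 col=0 char='p'
After 6 (k): row=0 col=0 char='p'
After 7 (w): row=0 col=5 char='s'
After 8 (j): row=1 col=5 char='x'
After 9 (j): row=2 col=5 char='s'
After 10 (gg): row=0 col=0 char='p'
After 11 (w): row=0 col=5 char='s'

Answer: sand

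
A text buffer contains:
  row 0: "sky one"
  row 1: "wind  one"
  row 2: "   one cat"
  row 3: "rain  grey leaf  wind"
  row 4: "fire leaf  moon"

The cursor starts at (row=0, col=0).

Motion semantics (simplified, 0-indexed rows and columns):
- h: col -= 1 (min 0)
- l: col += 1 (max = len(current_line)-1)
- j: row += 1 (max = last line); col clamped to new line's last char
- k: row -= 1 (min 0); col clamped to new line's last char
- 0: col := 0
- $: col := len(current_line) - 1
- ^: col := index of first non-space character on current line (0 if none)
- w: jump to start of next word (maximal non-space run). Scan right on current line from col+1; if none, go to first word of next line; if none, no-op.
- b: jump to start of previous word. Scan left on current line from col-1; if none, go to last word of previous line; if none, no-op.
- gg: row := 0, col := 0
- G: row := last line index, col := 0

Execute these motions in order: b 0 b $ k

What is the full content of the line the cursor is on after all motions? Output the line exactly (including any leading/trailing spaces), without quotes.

Answer: sky one

Derivation:
After 1 (b): row=0 col=0 char='s'
After 2 (0): row=0 col=0 char='s'
After 3 (b): row=0 col=0 char='s'
After 4 ($): row=0 col=6 char='e'
After 5 (k): row=0 col=6 char='e'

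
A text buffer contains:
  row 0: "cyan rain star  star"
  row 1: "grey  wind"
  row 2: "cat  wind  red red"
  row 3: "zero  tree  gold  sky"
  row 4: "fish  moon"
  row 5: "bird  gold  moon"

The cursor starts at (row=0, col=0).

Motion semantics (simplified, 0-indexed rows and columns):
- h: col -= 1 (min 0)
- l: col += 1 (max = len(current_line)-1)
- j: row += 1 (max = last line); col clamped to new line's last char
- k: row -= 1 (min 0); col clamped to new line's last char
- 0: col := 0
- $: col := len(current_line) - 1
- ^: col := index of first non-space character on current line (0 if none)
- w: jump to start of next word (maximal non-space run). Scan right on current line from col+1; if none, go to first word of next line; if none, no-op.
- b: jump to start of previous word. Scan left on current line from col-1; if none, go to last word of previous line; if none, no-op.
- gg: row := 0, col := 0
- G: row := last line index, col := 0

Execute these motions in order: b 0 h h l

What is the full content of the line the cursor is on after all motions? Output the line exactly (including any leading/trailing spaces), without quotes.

After 1 (b): row=0 col=0 char='c'
After 2 (0): row=0 col=0 char='c'
After 3 (h): row=0 col=0 char='c'
After 4 (h): row=0 col=0 char='c'
After 5 (l): row=0 col=1 char='y'

Answer: cyan rain star  star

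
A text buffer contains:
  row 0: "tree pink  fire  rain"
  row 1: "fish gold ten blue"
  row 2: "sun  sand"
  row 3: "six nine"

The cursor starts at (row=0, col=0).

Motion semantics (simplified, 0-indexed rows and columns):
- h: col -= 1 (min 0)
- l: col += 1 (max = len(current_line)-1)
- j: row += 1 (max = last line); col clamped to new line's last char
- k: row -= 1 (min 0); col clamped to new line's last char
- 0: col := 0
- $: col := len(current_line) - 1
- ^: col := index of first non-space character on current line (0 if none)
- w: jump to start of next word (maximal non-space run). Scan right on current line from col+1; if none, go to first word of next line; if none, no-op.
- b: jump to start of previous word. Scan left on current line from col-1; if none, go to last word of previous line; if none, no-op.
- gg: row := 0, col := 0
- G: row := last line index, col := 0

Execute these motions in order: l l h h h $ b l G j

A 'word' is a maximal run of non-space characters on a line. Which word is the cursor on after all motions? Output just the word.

Answer: six

Derivation:
After 1 (l): row=0 col=1 char='r'
After 2 (l): row=0 col=2 char='e'
After 3 (h): row=0 col=1 char='r'
After 4 (h): row=0 col=0 char='t'
After 5 (h): row=0 col=0 char='t'
After 6 ($): row=0 col=20 char='n'
After 7 (b): row=0 col=17 char='r'
After 8 (l): row=0 col=18 char='a'
After 9 (G): row=3 col=0 char='s'
After 10 (j): row=3 col=0 char='s'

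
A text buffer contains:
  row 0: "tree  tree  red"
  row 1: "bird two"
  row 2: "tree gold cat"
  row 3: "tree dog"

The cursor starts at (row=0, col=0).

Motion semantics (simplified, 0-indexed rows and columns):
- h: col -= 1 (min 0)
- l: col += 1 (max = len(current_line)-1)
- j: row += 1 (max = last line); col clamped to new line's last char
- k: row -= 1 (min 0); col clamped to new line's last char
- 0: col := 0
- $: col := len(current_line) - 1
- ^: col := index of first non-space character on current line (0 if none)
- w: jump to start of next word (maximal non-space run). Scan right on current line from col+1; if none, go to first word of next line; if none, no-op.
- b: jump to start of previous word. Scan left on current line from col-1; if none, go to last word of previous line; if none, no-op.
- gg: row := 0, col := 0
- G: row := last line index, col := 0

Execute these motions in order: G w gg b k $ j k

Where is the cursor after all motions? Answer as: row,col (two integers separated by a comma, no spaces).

After 1 (G): row=3 col=0 char='t'
After 2 (w): row=3 col=5 char='d'
After 3 (gg): row=0 col=0 char='t'
After 4 (b): row=0 col=0 char='t'
After 5 (k): row=0 col=0 char='t'
After 6 ($): row=0 col=14 char='d'
After 7 (j): row=1 col=7 char='o'
After 8 (k): row=0 col=7 char='r'

Answer: 0,7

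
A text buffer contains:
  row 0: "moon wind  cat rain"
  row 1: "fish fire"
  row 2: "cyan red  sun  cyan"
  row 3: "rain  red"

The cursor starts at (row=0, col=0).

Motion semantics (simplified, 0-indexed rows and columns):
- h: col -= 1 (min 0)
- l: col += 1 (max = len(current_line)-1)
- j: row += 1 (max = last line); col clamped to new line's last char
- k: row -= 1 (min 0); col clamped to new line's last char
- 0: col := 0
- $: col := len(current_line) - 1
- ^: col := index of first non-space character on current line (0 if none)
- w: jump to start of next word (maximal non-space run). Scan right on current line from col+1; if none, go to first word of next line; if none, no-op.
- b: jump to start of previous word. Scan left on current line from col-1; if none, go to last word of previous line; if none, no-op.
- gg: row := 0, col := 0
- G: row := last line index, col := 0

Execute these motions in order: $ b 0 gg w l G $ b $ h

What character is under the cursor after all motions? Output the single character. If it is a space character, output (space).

Answer: e

Derivation:
After 1 ($): row=0 col=18 char='n'
After 2 (b): row=0 col=15 char='r'
After 3 (0): row=0 col=0 char='m'
After 4 (gg): row=0 col=0 char='m'
After 5 (w): row=0 col=5 char='w'
After 6 (l): row=0 col=6 char='i'
After 7 (G): row=3 col=0 char='r'
After 8 ($): row=3 col=8 char='d'
After 9 (b): row=3 col=6 char='r'
After 10 ($): row=3 col=8 char='d'
After 11 (h): row=3 col=7 char='e'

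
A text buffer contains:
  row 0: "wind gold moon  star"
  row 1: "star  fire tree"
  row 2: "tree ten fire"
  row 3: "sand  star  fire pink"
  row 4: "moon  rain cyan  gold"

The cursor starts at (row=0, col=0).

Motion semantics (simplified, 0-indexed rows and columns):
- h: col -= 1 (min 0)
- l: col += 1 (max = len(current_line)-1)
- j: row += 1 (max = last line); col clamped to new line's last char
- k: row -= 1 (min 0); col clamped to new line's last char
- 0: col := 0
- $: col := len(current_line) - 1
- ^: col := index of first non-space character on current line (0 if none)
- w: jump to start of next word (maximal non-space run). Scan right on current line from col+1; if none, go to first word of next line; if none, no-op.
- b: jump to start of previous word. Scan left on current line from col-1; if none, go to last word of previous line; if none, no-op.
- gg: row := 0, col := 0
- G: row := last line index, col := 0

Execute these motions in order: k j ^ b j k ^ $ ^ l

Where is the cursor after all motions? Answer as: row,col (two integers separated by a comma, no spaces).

Answer: 0,1

Derivation:
After 1 (k): row=0 col=0 char='w'
After 2 (j): row=1 col=0 char='s'
After 3 (^): row=1 col=0 char='s'
After 4 (b): row=0 col=16 char='s'
After 5 (j): row=1 col=14 char='e'
After 6 (k): row=0 col=14 char='_'
After 7 (^): row=0 col=0 char='w'
After 8 ($): row=0 col=19 char='r'
After 9 (^): row=0 col=0 char='w'
After 10 (l): row=0 col=1 char='i'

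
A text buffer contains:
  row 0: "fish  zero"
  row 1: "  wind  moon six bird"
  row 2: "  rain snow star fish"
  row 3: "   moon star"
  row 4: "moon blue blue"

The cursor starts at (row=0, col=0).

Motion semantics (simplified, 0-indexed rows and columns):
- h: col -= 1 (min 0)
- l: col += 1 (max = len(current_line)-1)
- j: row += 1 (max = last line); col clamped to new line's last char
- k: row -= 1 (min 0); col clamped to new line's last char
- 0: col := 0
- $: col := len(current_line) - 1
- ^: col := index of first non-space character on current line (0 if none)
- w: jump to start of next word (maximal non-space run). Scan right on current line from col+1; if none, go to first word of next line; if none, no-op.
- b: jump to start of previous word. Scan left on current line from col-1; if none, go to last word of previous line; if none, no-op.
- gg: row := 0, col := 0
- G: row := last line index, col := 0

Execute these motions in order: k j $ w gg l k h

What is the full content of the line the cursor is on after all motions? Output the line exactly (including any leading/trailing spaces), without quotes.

Answer: fish  zero

Derivation:
After 1 (k): row=0 col=0 char='f'
After 2 (j): row=1 col=0 char='_'
After 3 ($): row=1 col=20 char='d'
After 4 (w): row=2 col=2 char='r'
After 5 (gg): row=0 col=0 char='f'
After 6 (l): row=0 col=1 char='i'
After 7 (k): row=0 col=1 char='i'
After 8 (h): row=0 col=0 char='f'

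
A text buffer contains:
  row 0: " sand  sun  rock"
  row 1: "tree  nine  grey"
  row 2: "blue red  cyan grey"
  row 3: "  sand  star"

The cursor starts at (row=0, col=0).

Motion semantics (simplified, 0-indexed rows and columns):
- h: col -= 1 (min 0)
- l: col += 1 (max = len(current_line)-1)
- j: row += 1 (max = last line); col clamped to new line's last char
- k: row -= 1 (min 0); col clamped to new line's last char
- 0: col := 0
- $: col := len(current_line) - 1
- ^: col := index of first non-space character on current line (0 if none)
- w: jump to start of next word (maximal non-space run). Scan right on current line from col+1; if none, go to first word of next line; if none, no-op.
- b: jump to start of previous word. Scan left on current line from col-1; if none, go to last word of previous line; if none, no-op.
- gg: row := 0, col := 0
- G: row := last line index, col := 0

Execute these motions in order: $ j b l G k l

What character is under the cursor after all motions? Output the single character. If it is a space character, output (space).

Answer: l

Derivation:
After 1 ($): row=0 col=15 char='k'
After 2 (j): row=1 col=15 char='y'
After 3 (b): row=1 col=12 char='g'
After 4 (l): row=1 col=13 char='r'
After 5 (G): row=3 col=0 char='_'
After 6 (k): row=2 col=0 char='b'
After 7 (l): row=2 col=1 char='l'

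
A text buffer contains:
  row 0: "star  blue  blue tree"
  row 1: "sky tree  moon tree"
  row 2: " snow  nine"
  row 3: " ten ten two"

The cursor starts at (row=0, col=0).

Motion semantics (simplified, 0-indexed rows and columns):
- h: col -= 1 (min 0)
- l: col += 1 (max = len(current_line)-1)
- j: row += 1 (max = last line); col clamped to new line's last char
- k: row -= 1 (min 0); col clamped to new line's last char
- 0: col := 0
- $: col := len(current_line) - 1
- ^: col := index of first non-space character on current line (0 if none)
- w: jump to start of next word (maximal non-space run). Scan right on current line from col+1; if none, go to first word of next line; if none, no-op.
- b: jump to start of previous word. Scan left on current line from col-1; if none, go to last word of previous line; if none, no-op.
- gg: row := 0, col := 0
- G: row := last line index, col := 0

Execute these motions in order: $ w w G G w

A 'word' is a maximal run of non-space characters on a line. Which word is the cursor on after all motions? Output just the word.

Answer: ten

Derivation:
After 1 ($): row=0 col=20 char='e'
After 2 (w): row=1 col=0 char='s'
After 3 (w): row=1 col=4 char='t'
After 4 (G): row=3 col=0 char='_'
After 5 (G): row=3 col=0 char='_'
After 6 (w): row=3 col=1 char='t'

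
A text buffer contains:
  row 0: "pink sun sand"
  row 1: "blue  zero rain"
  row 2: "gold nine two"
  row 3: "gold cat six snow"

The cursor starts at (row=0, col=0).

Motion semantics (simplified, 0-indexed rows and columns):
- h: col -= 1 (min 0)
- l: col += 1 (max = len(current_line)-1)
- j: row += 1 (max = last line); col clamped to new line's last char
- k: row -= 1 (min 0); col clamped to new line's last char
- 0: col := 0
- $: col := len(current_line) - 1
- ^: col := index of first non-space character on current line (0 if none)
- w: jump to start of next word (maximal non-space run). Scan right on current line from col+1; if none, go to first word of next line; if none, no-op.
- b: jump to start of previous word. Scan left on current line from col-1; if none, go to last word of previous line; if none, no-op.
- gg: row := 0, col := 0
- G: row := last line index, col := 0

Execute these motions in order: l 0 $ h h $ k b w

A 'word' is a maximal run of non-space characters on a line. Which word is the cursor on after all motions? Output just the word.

Answer: blue

Derivation:
After 1 (l): row=0 col=1 char='i'
After 2 (0): row=0 col=0 char='p'
After 3 ($): row=0 col=12 char='d'
After 4 (h): row=0 col=11 char='n'
After 5 (h): row=0 col=10 char='a'
After 6 ($): row=0 col=12 char='d'
After 7 (k): row=0 col=12 char='d'
After 8 (b): row=0 col=9 char='s'
After 9 (w): row=1 col=0 char='b'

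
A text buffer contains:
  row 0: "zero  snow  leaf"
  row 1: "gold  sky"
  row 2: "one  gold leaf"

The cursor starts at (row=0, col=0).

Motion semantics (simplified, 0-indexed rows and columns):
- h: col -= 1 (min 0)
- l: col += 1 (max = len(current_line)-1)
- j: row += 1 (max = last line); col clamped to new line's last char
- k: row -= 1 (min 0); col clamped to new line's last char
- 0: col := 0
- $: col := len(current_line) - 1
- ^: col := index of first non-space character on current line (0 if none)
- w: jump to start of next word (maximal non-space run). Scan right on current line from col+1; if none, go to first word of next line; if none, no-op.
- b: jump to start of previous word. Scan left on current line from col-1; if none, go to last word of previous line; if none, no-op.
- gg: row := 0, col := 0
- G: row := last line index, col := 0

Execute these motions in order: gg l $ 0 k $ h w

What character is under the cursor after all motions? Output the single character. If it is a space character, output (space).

Answer: g

Derivation:
After 1 (gg): row=0 col=0 char='z'
After 2 (l): row=0 col=1 char='e'
After 3 ($): row=0 col=15 char='f'
After 4 (0): row=0 col=0 char='z'
After 5 (k): row=0 col=0 char='z'
After 6 ($): row=0 col=15 char='f'
After 7 (h): row=0 col=14 char='a'
After 8 (w): row=1 col=0 char='g'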